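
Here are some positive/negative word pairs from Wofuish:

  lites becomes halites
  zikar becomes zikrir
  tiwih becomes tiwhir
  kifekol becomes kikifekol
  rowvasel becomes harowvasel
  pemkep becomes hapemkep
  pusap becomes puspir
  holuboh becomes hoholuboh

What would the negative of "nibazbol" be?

ninibazbol

rowvasel and kifekol both end in -l yet inflect differently (harowvasel, kikifekol), so the final letter is not what conditions the rule; the last vowel is.
"nibazbol" has last vowel 'o'. The stems whose last vowel is 'o' (kifekol → kikifekol, holuboh → hoholuboh) repeat the first consonant+vowel as a prefix.
The other patterns: stems whose last vowel is 'e' add the prefix ha-; stems whose last vowel is 'a' or 'i' delete the last vowel and add -ir.
So nibazbol → ninibazbol.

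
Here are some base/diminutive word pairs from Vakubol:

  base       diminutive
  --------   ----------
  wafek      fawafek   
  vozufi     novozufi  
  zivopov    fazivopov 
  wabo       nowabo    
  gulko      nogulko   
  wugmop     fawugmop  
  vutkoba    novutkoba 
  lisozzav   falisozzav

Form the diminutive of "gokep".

lisozzav and vutkoba both have last vowel 'a' yet inflect differently (falisozzav, novutkoba), so the last vowel is not what conditions the rule; whether the stem ends in a vowel or a consonant is.
"gokep" ends in a consonant. The stems ending in a consonant (zivopov → fazivopov, wugmop → fawugmop, lisozzav → falisozzav) add the prefix fa-.
So gokep → fagokep.

fagokep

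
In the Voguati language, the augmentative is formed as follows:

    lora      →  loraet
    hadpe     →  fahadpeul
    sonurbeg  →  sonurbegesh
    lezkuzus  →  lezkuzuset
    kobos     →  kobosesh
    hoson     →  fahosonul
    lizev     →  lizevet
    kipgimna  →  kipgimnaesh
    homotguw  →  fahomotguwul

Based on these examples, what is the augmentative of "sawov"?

sawovesh

"sawov" begins with s-. The one such stem in the data (sonurbeg → sonurbegesh) adds -esh, so the same rule applies.
So sawov → sawovesh.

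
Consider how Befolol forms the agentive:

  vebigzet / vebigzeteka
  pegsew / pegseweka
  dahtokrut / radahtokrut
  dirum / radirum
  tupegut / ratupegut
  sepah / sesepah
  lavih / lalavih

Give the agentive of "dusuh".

"dusuh" has last vowel 'u'. The stems whose last vowel is 'u' (dahtokrut → radahtokrut, dirum → radirum, tupegut → ratupegut) add the prefix ra-.
So dusuh → radusuh.

radusuh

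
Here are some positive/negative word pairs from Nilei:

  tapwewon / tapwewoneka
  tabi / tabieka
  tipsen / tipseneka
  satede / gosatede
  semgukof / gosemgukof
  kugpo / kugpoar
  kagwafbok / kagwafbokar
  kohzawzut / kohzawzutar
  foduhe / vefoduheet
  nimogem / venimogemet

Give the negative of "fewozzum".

vefewozzumet

"fewozzum" begins with f-. The one such stem in the data (foduhe → vefoduheet) adds ve- … -et around the stem, so the same rule applies.
The other patterns: stems beginning with t- add -eka; stems beginning with s- add the prefix go-; stems beginning with k- add -ar.
So fewozzum → vefewozzumet.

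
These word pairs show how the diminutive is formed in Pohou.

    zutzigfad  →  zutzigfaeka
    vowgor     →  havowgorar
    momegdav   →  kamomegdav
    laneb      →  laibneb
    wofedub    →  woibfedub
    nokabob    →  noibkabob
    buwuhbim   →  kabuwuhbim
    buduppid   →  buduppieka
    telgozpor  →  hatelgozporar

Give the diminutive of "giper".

telgozpor and nokabob both have last vowel 'o' yet inflect differently (hatelgozporar, noibkabob), so the last vowel is not what conditions the rule; the final letter is.
"giper" ends in -r. The stems ending in -r (telgozpor → hatelgozporar, vowgor → havowgorar) add ha- … -ar around the stem.
The other patterns: stems ending in -b insert -ib- after the first vowel; stems ending in -d drop the final letter and add -eka; stems ending in -m or -v add the prefix ka-.
So giper → hagiperar.

hagiperar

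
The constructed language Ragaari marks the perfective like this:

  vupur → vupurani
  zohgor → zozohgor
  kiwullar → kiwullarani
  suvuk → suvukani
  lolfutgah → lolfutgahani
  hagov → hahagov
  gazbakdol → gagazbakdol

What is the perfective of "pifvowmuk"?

zohgor and kiwullar both end in -r yet inflect differently (zozohgor, kiwullarani), so the final letter is not what conditions the rule; the last vowel is.
"pifvowmuk" has last vowel 'u'. The stems whose last vowel is 'u' (suvuk → suvukani, vupur → vupurani) add -ani.
The other pattern: stems whose last vowel is 'o' repeat the first consonant+vowel as a prefix.
So pifvowmuk → pifvowmukani.

pifvowmukani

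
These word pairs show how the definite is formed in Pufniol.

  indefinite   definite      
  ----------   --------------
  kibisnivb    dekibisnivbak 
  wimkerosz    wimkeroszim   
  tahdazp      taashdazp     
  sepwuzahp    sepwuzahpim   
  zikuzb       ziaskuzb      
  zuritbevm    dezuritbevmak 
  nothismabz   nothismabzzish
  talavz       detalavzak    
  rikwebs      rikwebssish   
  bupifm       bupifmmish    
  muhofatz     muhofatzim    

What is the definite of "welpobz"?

bupifm and zuritbevm both end in -m yet inflect differently (bupifmmish, dezuritbevmak), so the final letter is not what conditions the rule; the second-to-last letter is.
"welpobz" has second-to-last letter 'b'. The stems whose second-to-last letter is 'b' (nothismabz → nothismabzzish, rikwebs → rikwebssish) double the final consonant and add -ish.
So welpobz → welpobzzish.

welpobzzish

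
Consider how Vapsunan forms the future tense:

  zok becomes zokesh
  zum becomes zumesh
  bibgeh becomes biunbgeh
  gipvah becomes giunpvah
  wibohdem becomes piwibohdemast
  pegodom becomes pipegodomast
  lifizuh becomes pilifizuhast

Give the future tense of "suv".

"suv" has 1 vowel. The stems with 1 vowel (zok → zokesh, zum → zumesh) add -esh.
So suv → suvesh.

suvesh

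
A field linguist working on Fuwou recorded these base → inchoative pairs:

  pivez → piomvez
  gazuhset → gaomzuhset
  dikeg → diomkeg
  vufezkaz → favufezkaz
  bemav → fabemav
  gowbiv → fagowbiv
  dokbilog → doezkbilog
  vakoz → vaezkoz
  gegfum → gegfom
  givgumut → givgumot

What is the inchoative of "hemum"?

hemom

pivez and vufezkaz both end in -z yet inflect differently (piomvez, favufezkaz), so the final letter is not what conditions the rule; the last vowel is.
"hemum" has last vowel 'u'. The stems whose last vowel is 'u' (gegfum → gegfom, givgumut → givgumot) change the last vowel to 'o'.
The other patterns: stems whose last vowel is 'e' insert -om- after the first vowel; stems whose last vowel is 'a' or 'i' add the prefix fa-; stems whose last vowel is 'o' insert -ez- after the first vowel.
So hemum → hemom.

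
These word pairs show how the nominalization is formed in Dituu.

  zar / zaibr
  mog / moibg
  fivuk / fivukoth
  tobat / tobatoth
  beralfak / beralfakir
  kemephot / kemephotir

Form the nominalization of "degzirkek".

degzirkekir

fivuk and beralfak both end in -k yet inflect differently (fivukoth, beralfakir), so the final letter is not what conditions the rule; the number of vowels is.
"degzirkek" has 3 vowels. The stems with 3 vowels (beralfak → beralfakir, kemephot → kemephotir) add -ir.
So degzirkek → degzirkekir.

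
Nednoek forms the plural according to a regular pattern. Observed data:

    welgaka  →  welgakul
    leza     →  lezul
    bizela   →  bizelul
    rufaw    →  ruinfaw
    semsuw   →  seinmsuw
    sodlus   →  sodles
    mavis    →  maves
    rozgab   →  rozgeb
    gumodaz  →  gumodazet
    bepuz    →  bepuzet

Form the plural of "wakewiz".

wakewizet

welgaka and rufaw both have last vowel 'a' yet inflect differently (welgakul, ruinfaw), so the last vowel is not what conditions the rule; the final letter is.
"wakewiz" ends in -z. The stems ending in -z (gumodaz → gumodazet, bepuz → bepuzet) add -et.
So wakewiz → wakewizet.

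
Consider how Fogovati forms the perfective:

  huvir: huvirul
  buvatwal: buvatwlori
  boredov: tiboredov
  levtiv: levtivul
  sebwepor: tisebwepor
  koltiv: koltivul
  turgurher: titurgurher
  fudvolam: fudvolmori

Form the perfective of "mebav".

mebvori

levtiv and boredov both end in -v yet inflect differently (levtivul, tiboredov), so the final letter is not what conditions the rule; the last vowel is.
"mebav" has last vowel 'a'. The stems whose last vowel is 'a' (buvatwal → buvatwlori, fudvolam → fudvolmori) delete the last vowel and add -ori.
So mebav → mebvori.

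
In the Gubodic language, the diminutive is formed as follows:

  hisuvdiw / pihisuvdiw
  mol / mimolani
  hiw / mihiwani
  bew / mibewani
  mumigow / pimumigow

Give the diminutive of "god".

migodani

bew and hisuvdiw both end in -w yet inflect differently (mibewani, pihisuvdiw), so the final letter is not what conditions the rule; the number of vowels is.
"god" has 1 vowel. The stems with 1 vowel (bew → mibewani, hiw → mihiwani, mol → mimolani) add mi- … -ani around the stem.
The other pattern: stems with 3 vowels add the prefix pi-.
So god → migodani.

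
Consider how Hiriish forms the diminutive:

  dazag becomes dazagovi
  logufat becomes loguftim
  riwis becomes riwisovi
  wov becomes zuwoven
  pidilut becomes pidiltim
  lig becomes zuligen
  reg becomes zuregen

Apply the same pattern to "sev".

lig and dazag both end in -g yet inflect differently (zuligen, dazagovi), so the final letter is not what conditions the rule; the number of vowels is.
"sev" has 1 vowel. The stems with 1 vowel (wov → zuwoven, lig → zuligen, reg → zuregen) add zu- … -en around the stem.
The other patterns: stems with 2 vowels add -ovi; stems with 3 vowels delete the last vowel and add -im.
So sev → zuseven.

zuseven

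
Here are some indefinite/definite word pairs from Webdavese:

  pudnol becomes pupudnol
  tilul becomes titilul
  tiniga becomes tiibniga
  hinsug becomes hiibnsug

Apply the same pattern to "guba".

tilul and hinsug both have last vowel 'u' yet inflect differently (titilul, hiibnsug), so the last vowel is not what conditions the rule; the final letter is.
"guba" ends in -a. The one such stem in the data (tiniga → tiibniga) inserts -ib- after the first vowel (as does hinsug), so the same rule applies.
So guba → guibba.

guibba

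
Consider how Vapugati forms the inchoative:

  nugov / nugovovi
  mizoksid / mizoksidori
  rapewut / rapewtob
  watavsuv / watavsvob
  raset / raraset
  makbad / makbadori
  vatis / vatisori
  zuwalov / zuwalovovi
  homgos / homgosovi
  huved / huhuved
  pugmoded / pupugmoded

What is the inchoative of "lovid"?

lovidori

homgos and vatis both end in -s yet inflect differently (homgosovi, vatisori), so the final letter is not what conditions the rule; the last vowel is.
"lovid" has last vowel 'i'. The stems whose last vowel is 'i' (mizoksid → mizoksidori, vatis → vatisori) add -ori.
So lovid → lovidori.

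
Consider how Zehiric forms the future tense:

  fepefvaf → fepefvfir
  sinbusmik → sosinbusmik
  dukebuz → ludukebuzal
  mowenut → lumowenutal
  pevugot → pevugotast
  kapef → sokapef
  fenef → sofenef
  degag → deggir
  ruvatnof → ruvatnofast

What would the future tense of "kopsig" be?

fepefvaf and fenef both end in -f yet inflect differently (fepefvfir, sofenef), so the final letter is not what conditions the rule; the last vowel is.
"kopsig" has last vowel 'i'. The one such stem in the data (sinbusmik → sosinbusmik) adds the prefix so-, so the same rule applies.
So kopsig → sokopsig.

sokopsig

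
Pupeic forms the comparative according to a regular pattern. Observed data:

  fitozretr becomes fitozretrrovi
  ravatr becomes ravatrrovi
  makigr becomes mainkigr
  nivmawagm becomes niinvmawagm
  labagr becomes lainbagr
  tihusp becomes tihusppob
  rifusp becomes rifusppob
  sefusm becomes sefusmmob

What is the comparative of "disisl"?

fitozretr and makigr both end in -r yet inflect differently (fitozretrrovi, mainkigr), so the final letter is not what conditions the rule; the second-to-last letter is.
"disisl" has second-to-last letter 's'. The stems whose second-to-last letter is 's' (tihusp → tihusppob, rifusp → rifusppob, sefusm → sefusmmob) double the final consonant and add -ob.
The other patterns: stems whose second-to-last letter is 't' double the final consonant and add -ovi; stems whose second-to-last letter is 'g' insert -in- after the first vowel.
So disisl → disisllob.

disisllob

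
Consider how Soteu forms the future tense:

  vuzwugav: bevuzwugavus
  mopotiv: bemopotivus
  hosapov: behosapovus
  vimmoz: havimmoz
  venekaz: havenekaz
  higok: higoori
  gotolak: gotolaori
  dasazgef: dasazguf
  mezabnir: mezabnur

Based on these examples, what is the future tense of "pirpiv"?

bepirpivus

hosapov and vimmoz both have last vowel 'o' yet inflect differently (behosapovus, havimmoz), so the last vowel is not what conditions the rule; the final letter is.
"pirpiv" ends in -v. The stems ending in -v (vuzwugav → bevuzwugavus, mopotiv → bemopotivus, hosapov → behosapovus) add be- … -us around the stem.
The other patterns: stems ending in -z add the prefix ha-; stems ending in -k drop the final letter and add -ori; stems ending in -f or -r change the last vowel to 'u'.
So pirpiv → bepirpivus.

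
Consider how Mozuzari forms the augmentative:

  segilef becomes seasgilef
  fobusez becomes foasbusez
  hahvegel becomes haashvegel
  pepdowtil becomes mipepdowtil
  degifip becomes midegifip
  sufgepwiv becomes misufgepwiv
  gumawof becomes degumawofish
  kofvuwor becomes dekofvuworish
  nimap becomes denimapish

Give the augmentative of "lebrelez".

leasbrelez

"lebrelez" has last vowel 'e'. The stems whose last vowel is 'e' (segilef → seasgilef, fobusez → foasbusez, hahvegel → haashvegel) insert -as- after the first vowel.
The other patterns: stems whose last vowel is 'i' add the prefix mi-; stems whose last vowel is 'a' or 'o' add de- … -ish around the stem.
So lebrelez → leasbrelez.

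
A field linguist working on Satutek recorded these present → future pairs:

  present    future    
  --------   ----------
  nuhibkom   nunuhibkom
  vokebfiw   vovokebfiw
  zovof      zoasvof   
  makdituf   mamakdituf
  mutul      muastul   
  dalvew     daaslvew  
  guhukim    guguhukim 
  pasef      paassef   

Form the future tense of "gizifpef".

"gizifpef" has 3 vowels. The stems with 3 vowels (makdituf → mamakdituf, nuhibkom → nunuhibkom, guhukim → guguhukim) repeat the first consonant+vowel as a prefix.
The other pattern: stems with 2 vowels insert -as- after the first vowel.
So gizifpef → gigizifpef.

gigizifpef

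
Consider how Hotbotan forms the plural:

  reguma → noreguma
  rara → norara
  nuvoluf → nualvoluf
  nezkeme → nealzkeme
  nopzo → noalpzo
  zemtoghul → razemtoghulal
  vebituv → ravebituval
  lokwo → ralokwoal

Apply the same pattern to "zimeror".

nopzo and lokwo both end in -o yet inflect differently (noalpzo, ralokwoal), so the final letter is not what conditions the rule; the first letter is.
"zimeror" begins with z-. The one such stem in the data (zemtoghul → razemtoghulal) adds ra- … -al around the stem, so the same rule applies.
The other patterns: stems beginning with r- add the prefix no-; stems beginning with n- insert -al- after the first vowel.
So zimeror → razimeroral.

razimeroral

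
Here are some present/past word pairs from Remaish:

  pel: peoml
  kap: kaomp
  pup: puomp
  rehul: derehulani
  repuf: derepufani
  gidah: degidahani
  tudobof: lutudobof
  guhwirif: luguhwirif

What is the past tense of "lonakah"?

lulonakah

pel and rehul both end in -l yet inflect differently (peoml, derehulani), so the final letter is not what conditions the rule; the number of vowels is.
"lonakah" has 3 vowels. The stems with 3 vowels (tudobof → lutudobof, guhwirif → luguhwirif) add the prefix lu-.
So lonakah → lulonakah.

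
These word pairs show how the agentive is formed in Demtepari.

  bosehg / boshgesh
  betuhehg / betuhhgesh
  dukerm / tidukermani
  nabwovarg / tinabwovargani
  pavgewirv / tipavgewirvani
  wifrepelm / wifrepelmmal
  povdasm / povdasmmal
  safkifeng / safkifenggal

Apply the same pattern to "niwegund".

niwegunddal

"niwegund" has second-to-last letter 'n'. The one such stem in the data (safkifeng → safkifenggal) doubles the final consonant and adds -al (as do wifrepelm, povdasm), so the same rule applies.
So niwegund → niwegunddal.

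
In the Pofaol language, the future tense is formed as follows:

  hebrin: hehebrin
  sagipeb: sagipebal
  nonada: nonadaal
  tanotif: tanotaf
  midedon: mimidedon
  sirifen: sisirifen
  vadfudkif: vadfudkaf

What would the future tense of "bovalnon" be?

hebrin and tanotif both have last vowel 'i' yet inflect differently (hehebrin, tanotaf), so the last vowel is not what conditions the rule; the final letter is.
"bovalnon" ends in -n. The stems ending in -n (hebrin → hehebrin, midedon → mimidedon, sirifen → sisirifen) repeat the first consonant+vowel as a prefix.
The other patterns: stems ending in -f change the last vowel to 'a'; stems ending in -a or -b add -al.
So bovalnon → bobovalnon.

bobovalnon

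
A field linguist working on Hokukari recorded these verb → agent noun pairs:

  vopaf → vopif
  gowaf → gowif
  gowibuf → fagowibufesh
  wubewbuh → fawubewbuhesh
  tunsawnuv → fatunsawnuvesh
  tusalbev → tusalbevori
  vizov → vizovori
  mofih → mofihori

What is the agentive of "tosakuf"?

vopaf and gowibuf both end in -f yet inflect differently (vopif, fagowibufesh), so the final letter is not what conditions the rule; the last vowel is.
"tosakuf" has last vowel 'u'. The stems whose last vowel is 'u' (gowibuf → fagowibufesh, wubewbuh → fawubewbuhesh, tunsawnuv → fatunsawnuvesh) add fa- … -esh around the stem.
So tosakuf → fatosakufesh.

fatosakufesh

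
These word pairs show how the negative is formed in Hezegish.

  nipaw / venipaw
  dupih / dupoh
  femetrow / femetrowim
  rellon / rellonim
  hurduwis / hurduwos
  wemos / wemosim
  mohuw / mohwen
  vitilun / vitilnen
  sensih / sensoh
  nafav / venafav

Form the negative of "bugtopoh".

nipaw and mohuw both end in -w yet inflect differently (venipaw, mohwen), so the final letter is not what conditions the rule; the last vowel is.
"bugtopoh" has last vowel 'o'. The stems whose last vowel is 'o' (femetrow → femetrowim, rellon → rellonim, wemos → wemosim) add -im.
So bugtopoh → bugtopohim.

bugtopohim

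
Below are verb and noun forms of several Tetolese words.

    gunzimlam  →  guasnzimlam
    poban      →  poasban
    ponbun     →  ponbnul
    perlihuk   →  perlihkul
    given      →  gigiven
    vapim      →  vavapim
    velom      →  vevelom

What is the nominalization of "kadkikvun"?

kadkikvnul

poban and ponbun both end in -n yet inflect differently (poasban, ponbnul), so the final letter is not what conditions the rule; the last vowel is.
"kadkikvun" has last vowel 'u'. The stems whose last vowel is 'u' (ponbun → ponbnul, perlihuk → perlihkul) delete the last vowel and add -ul.
The other patterns: stems whose last vowel is 'a' insert -as- after the first vowel; stems whose last vowel is 'e', 'i' or 'o' repeat the first consonant+vowel as a prefix.
So kadkikvun → kadkikvnul.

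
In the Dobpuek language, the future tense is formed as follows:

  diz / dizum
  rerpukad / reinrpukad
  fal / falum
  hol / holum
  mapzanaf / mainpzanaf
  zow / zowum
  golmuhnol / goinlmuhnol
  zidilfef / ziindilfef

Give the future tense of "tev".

tevum

hol and golmuhnol both end in -l yet inflect differently (holum, goinlmuhnol), so the final letter is not what conditions the rule; the number of vowels is.
"tev" has 1 vowel. The stems with 1 vowel (zow → zowum, hol → holum, diz → dizum) add -um.
So tev → tevum.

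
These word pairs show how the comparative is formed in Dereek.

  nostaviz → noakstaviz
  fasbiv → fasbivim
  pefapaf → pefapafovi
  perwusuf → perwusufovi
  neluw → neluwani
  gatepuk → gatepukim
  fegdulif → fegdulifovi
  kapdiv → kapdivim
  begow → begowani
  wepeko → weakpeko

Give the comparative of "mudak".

nostaviz and fasbiv both have last vowel 'i' yet inflect differently (noakstaviz, fasbivim), so the last vowel is not what conditions the rule; the final letter is.
"mudak" ends in -k. The one such stem in the data (gatepuk → gatepukim) adds -im, so the same rule applies.
The other patterns: stems ending in -o or -z insert -ak- after the first vowel; stems ending in -f add -ovi; stems ending in -w add -ani.
So mudak → mudakim.

mudakim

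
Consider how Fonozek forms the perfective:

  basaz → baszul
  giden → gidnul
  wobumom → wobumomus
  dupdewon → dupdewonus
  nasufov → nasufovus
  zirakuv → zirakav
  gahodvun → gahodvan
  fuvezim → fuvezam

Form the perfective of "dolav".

dolvul

giden and dupdewon both end in -n yet inflect differently (gidnul, dupdewonus), so the final letter is not what conditions the rule; the last vowel is.
"dolav" has last vowel 'a'. The one such stem in the data (basaz → baszul) deletes the last vowel and adds -ul (as does giden), so the same rule applies.
So dolav → dolvul.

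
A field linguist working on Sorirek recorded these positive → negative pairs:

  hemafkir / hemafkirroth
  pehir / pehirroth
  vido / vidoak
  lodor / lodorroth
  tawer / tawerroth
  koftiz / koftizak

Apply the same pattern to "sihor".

sihorroth

"sihor" ends in -r. The stems ending in -r (pehir → pehirroth, hemafkir → hemafkirroth, lodor → lodorroth) double the final consonant and add -oth.
So sihor → sihorroth.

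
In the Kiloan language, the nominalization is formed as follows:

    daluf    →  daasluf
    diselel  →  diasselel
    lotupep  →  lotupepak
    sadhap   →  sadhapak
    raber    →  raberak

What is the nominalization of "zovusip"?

zovusipak

diselel and lotupep both have last vowel 'e' yet inflect differently (diasselel, lotupepak), so the last vowel is not what conditions the rule; the final letter is.
"zovusip" ends in -p. The stems ending in -p (lotupep → lotupepak, sadhap → sadhapak) add -ak.
The other pattern: stems ending in -f or -l insert -as- after the first vowel.
So zovusip → zovusipak.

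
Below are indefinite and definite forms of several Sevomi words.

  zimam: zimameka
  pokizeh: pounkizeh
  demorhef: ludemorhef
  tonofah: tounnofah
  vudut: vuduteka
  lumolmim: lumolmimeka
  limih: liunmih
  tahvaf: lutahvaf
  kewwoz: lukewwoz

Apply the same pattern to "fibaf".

"fibaf" ends in -f. The stems ending in -f (demorhef → ludemorhef, tahvaf → lutahvaf) add the prefix lu-.
So fibaf → lufibaf.

lufibaf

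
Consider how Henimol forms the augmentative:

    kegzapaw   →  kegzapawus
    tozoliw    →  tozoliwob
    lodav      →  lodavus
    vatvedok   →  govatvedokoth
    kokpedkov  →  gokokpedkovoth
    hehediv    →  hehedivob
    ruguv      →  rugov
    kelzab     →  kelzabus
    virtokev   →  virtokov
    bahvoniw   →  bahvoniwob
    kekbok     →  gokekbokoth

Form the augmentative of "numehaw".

numehawus

hehediv and virtokev both end in -v yet inflect differently (hehedivob, virtokov), so the final letter is not what conditions the rule; the last vowel is.
"numehaw" has last vowel 'a'. The stems whose last vowel is 'a' (kegzapaw → kegzapawus, lodav → lodavus, kelzab → kelzabus) add -us.
So numehaw → numehawus.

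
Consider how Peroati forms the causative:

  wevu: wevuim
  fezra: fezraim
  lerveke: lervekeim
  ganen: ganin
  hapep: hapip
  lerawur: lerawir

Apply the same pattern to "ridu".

lerveke and ganen both have last vowel 'e' yet inflect differently (lervekeim, ganin), so the last vowel is not what conditions the rule; whether the stem ends in a vowel or a consonant is.
"ridu" ends in a vowel. The stems ending in a vowel (wevu → wevuim, fezra → fezraim, lerveke → lervekeim) add -im.
The other pattern: stems ending in a consonant change the last vowel to 'i'.
So ridu → riduim.

riduim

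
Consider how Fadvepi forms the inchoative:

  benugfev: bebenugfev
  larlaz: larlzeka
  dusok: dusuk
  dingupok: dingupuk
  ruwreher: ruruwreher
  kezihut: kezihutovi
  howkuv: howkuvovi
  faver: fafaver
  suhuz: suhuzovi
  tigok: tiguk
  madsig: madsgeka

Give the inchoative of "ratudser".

howkuv and benugfev both end in -v yet inflect differently (howkuvovi, bebenugfev), so the final letter is not what conditions the rule; the last vowel is.
"ratudser" has last vowel 'e'. The stems whose last vowel is 'e' (benugfev → bebenugfev, faver → fafaver, ruwreher → ruruwreher) repeat the first consonant+vowel as a prefix.
So ratudser → raratudser.

raratudser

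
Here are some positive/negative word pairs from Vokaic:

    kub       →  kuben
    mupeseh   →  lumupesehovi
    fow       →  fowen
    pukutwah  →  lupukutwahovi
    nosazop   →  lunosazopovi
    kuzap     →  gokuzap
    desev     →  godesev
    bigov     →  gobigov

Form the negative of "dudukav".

"dudukav" has 3 vowels. The stems with 3 vowels (nosazop → lunosazopovi, mupeseh → lumupesehovi, pukutwah → lupukutwahovi) add lu- … -ovi around the stem.
So dudukav → lududukavovi.

lududukavovi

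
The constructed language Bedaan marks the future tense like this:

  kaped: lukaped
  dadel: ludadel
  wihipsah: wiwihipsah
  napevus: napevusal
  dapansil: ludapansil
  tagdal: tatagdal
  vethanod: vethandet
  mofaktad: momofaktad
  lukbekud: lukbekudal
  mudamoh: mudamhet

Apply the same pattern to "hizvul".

hizvulal

lukbekud and vethanod both end in -d yet inflect differently (lukbekudal, vethandet), so the final letter is not what conditions the rule; the last vowel is.
"hizvul" has last vowel 'u'. The stems whose last vowel is 'u' (napevus → napevusal, lukbekud → lukbekudal) add -al.
The other patterns: stems whose last vowel is 'o' delete the last vowel and add -et; stems whose last vowel is 'e' or 'i' add the prefix lu-; stems whose last vowel is 'a' repeat the first consonant+vowel as a prefix.
So hizvul → hizvulal.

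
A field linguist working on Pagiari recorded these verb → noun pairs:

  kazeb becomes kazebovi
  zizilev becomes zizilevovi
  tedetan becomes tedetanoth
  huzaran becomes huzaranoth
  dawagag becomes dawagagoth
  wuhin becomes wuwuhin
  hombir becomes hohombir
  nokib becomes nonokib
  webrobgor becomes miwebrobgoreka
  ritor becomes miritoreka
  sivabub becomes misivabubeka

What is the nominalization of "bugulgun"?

"bugulgun" has last vowel 'u'. The one such stem in the data (sivabub → misivabubeka) adds mi- … -eka around the stem, so the same rule applies.
The other patterns: stems whose last vowel is 'e' add -ovi; stems whose last vowel is 'a' add -oth; stems whose last vowel is 'i' repeat the first consonant+vowel as a prefix.
So bugulgun → mibugulguneka.

mibugulguneka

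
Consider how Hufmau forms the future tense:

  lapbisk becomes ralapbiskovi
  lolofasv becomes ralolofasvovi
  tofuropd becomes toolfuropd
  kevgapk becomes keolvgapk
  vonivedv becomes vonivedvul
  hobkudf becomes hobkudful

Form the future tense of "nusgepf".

"nusgepf" has second-to-last letter 'p'. The stems whose second-to-last letter is 'p' (tofuropd → toolfuropd, kevgapk → keolvgapk) insert -ol- after the first vowel.
The other patterns: stems whose second-to-last letter is 's' add ra- … -ovi around the stem; stems whose second-to-last letter is 'd' add -ul.
So nusgepf → nuolsgepf.

nuolsgepf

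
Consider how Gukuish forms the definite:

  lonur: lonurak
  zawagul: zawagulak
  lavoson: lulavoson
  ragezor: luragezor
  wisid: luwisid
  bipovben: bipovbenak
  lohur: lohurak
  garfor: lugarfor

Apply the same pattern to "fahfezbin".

bipovben and lavoson both end in -n yet inflect differently (bipovbenak, lulavoson), so the final letter is not what conditions the rule; the last vowel is.
"fahfezbin" has last vowel 'i'. The one such stem in the data (wisid → luwisid) adds the prefix lu-, so the same rule applies.
The other pattern: stems whose last vowel is 'e' or 'u' add -ak.
So fahfezbin → lufahfezbin.

lufahfezbin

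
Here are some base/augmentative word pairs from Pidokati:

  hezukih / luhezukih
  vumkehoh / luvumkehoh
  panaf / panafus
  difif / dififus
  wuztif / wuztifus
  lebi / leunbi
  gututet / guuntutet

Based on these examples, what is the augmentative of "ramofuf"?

ramofufus

"ramofuf" ends in -f. The stems ending in -f (panaf → panafus, difif → dififus, wuztif → wuztifus) add -us.
The other patterns: stems ending in -h add the prefix lu-; stems ending in -i or -t insert -un- after the first vowel.
So ramofuf → ramofufus.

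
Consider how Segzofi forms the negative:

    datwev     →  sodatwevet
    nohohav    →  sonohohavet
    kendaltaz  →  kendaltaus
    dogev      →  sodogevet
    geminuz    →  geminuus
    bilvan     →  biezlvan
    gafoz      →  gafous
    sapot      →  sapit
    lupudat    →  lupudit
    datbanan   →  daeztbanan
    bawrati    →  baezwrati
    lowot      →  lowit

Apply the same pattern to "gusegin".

"gusegin" ends in -n. The stems ending in -n (bilvan → biezlvan, datbanan → daeztbanan) insert -ez- after the first vowel.
So gusegin → guezsegin.

guezsegin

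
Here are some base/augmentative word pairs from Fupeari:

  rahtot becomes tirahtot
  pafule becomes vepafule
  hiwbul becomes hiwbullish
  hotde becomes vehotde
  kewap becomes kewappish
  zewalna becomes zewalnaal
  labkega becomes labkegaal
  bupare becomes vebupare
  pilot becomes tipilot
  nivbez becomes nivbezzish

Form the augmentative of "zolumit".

tizolumit

labkega and kewap both have last vowel 'a' yet inflect differently (labkegaal, kewappish), so the last vowel is not what conditions the rule; the final letter is.
"zolumit" ends in -t. The stems ending in -t (rahtot → tirahtot, pilot → tipilot) add the prefix ti-.
So zolumit → tizolumit.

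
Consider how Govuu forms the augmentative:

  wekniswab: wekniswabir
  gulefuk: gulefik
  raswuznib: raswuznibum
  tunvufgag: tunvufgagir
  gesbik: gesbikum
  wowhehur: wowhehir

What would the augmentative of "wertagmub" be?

raswuznib and wekniswab both end in -b yet inflect differently (raswuznibum, wekniswabir), so the final letter is not what conditions the rule; the last vowel is.
"wertagmub" has last vowel 'u'. The stems whose last vowel is 'u' (gulefuk → gulefik, wowhehur → wowhehir) change the last vowel to 'i'.
So wertagmub → wertagmib.

wertagmib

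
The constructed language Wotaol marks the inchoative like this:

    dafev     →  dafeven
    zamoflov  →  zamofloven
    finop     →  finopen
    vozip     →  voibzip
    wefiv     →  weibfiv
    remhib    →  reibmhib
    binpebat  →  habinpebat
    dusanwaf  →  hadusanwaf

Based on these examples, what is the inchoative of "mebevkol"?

mebevkolen

finop and vozip both end in -p yet inflect differently (finopen, voibzip), so the final letter is not what conditions the rule; the last vowel is.
"mebevkol" has last vowel 'o'. The stems whose last vowel is 'o' (zamoflov → zamofloven, finop → finopen) add -en.
The other patterns: stems whose last vowel is 'i' insert -ib- after the first vowel; stems whose last vowel is 'a' add the prefix ha-.
So mebevkol → mebevkolen.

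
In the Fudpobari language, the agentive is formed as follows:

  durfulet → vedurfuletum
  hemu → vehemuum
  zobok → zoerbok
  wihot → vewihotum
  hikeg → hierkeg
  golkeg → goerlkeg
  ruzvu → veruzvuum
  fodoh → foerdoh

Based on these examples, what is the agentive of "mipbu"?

vemipbuum

"mipbu" ends in -u. The stems ending in -u (ruzvu → veruzvuum, hemu → vehemuum) add ve- … -um around the stem.
So mipbu → vemipbuum.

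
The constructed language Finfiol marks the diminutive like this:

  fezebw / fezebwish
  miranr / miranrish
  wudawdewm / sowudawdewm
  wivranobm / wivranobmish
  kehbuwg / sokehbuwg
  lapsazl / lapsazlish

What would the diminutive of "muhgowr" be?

somuhgowr

wudawdewm and wivranobm both end in -m yet inflect differently (sowudawdewm, wivranobmish), so the final letter is not what conditions the rule; the second-to-last letter is.
"muhgowr" has second-to-last letter 'w'. The stems whose second-to-last letter is 'w' (wudawdewm → sowudawdewm, kehbuwg → sokehbuwg) add the prefix so-.
The other pattern: stems whose second-to-last letter is 'b', 'n' or 'z' add -ish.
So muhgowr → somuhgowr.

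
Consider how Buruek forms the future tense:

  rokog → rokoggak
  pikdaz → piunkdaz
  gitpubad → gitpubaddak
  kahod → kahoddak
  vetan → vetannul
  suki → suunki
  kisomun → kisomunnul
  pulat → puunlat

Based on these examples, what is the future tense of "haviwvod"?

haviwvoddak

gitpubad and vetan both have last vowel 'a' yet inflect differently (gitpubaddak, vetannul), so the last vowel is not what conditions the rule; the final letter is.
"haviwvod" ends in -d. The stems ending in -d (kahod → kahoddak, gitpubad → gitpubaddak) double the final consonant and add -ak.
So haviwvod → haviwvoddak.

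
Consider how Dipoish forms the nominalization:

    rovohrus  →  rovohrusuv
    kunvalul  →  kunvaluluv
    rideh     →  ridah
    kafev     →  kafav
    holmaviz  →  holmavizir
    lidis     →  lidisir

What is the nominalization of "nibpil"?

nibpilir

rovohrus and lidis both end in -s yet inflect differently (rovohrusuv, lidisir), so the final letter is not what conditions the rule; the last vowel is.
"nibpil" has last vowel 'i'. The stems whose last vowel is 'i' (holmaviz → holmavizir, lidis → lidisir) add -ir.
The other patterns: stems whose last vowel is 'u' add -uv; stems whose last vowel is 'e' change the last vowel to 'a'.
So nibpil → nibpilir.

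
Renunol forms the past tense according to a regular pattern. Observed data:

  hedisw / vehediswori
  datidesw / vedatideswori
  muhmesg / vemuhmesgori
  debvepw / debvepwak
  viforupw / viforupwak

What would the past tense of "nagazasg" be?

venagazasgori

hedisw and debvepw both end in -w yet inflect differently (vehediswori, debvepwak), so the final letter is not what conditions the rule; the second-to-last letter is.
"nagazasg" has second-to-last letter 's'. The stems whose second-to-last letter is 's' (hedisw → vehediswori, datidesw → vedatideswori, muhmesg → vemuhmesgori) add ve- … -ori around the stem.
The other pattern: stems whose second-to-last letter is 'p' add -ak.
So nagazasg → venagazasgori.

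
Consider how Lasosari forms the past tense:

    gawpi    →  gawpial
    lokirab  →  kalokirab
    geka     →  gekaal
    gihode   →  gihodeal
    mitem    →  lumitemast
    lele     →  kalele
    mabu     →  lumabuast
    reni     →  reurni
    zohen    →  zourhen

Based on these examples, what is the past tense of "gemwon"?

gihode and lele both end in -e yet inflect differently (gihodeal, kalele), so the final letter is not what conditions the rule; the first letter is.
"gemwon" begins with g-. The stems beginning with g- (gihode → gihodeal, gawpi → gawpial, geka → gekaal) add -al.
So gemwon → gemwonal.

gemwonal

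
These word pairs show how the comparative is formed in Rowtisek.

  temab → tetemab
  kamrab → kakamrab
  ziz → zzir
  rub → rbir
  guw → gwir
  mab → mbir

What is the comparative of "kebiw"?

kekebiw

temab and rub both end in -b yet inflect differently (tetemab, rbir), so the final letter is not what conditions the rule; the number of vowels is.
"kebiw" has 2 vowels. The stems with 2 vowels (temab → tetemab, kamrab → kakamrab) repeat the first consonant+vowel as a prefix.
The other pattern: stems with 1 vowel delete the last vowel and add -ir.
So kebiw → kekebiw.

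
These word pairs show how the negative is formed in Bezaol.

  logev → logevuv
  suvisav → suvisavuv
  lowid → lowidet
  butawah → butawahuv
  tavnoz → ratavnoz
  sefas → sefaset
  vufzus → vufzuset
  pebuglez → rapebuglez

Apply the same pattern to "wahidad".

wahidadet

sefas and butawah both have last vowel 'a' yet inflect differently (sefaset, butawahuv), so the last vowel is not what conditions the rule; the final letter is.
"wahidad" ends in -d. The one such stem in the data (lowid → lowidet) adds -et, so the same rule applies.
The other patterns: stems ending in -h or -v add -uv; stems ending in -z add the prefix ra-.
So wahidad → wahidadet.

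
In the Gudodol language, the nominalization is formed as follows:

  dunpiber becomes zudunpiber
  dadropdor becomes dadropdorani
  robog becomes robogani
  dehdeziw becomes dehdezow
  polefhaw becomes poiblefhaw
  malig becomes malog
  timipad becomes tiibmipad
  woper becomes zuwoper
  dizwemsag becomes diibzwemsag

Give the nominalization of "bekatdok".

robog and malig both end in -g yet inflect differently (robogani, malog), so the final letter is not what conditions the rule; the last vowel is.
"bekatdok" has last vowel 'o'. The stems whose last vowel is 'o' (dadropdor → dadropdorani, robog → robogani) add -ani.
The other patterns: stems whose last vowel is 'i' change the last vowel to 'o'; stems whose last vowel is 'a' insert -ib- after the first vowel; stems whose last vowel is 'e' add the prefix zu-.
So bekatdok → bekatdokani.

bekatdokani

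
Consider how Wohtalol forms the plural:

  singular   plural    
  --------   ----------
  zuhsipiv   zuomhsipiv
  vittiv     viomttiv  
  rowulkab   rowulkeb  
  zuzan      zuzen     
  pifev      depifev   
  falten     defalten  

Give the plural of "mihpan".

mihpen

zuhsipiv and pifev both end in -v yet inflect differently (zuomhsipiv, depifev), so the final letter is not what conditions the rule; the last vowel is.
"mihpan" has last vowel 'a'. The stems whose last vowel is 'a' (rowulkab → rowulkeb, zuzan → zuzen) change the last vowel to 'e'.
The other patterns: stems whose last vowel is 'i' insert -om- after the first vowel; stems whose last vowel is 'e' add the prefix de-.
So mihpan → mihpen.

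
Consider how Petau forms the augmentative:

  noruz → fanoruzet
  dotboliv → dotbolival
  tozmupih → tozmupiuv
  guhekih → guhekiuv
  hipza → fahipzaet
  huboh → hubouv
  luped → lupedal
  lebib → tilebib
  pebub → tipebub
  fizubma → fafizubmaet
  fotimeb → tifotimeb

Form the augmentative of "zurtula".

fazurtulaet

"zurtula" ends in -a. The stems ending in -a (hipza → fahipzaet, fizubma → fafizubmaet) add fa- … -et around the stem.
The other patterns: stems ending in -h drop the final letter and add -uv; stems ending in -b add the prefix ti-; stems ending in -d or -v add -al.
So zurtula → fazurtulaet.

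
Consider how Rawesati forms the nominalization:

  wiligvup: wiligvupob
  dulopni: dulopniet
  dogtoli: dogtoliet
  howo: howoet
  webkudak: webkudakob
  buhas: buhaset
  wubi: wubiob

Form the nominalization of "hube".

wubi and dogtoli both end in -i yet inflect differently (wubiob, dogtoliet), so the final letter is not what conditions the rule; the first letter is.
"hube" begins with h-. The one such stem in the data (howo → howoet) adds -et, so the same rule applies.
So hube → hubeet.

hubeet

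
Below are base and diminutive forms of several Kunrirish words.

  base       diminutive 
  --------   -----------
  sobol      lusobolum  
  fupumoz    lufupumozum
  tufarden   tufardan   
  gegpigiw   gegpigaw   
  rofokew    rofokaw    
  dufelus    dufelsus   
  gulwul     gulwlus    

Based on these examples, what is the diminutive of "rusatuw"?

sobol and gulwul both end in -l yet inflect differently (lusobolum, gulwlus), so the final letter is not what conditions the rule; the last vowel is.
"rusatuw" has last vowel 'u'. The stems whose last vowel is 'u' (dufelus → dufelsus, gulwul → gulwlus) delete the last vowel and add -us.
So rusatuw → rusatwus.

rusatwus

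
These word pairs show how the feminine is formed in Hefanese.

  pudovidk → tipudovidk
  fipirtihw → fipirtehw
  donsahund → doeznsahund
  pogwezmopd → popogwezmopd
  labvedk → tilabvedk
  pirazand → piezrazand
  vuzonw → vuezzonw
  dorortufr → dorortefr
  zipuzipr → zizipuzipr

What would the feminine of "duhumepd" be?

duduhumepd

donsahund and pogwezmopd both end in -d yet inflect differently (doeznsahund, popogwezmopd), so the final letter is not what conditions the rule; the second-to-last letter is.
"duhumepd" has second-to-last letter 'p'. The stems whose second-to-last letter is 'p' (pogwezmopd → popogwezmopd, zipuzipr → zizipuzipr) repeat the first consonant+vowel as a prefix.
The other patterns: stems whose second-to-last letter is 'n' insert -ez- after the first vowel; stems whose second-to-last letter is 'd' add the prefix ti-; stems whose second-to-last letter is 'f' or 'h' change the last vowel to 'e'.
So duhumepd → duduhumepd.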